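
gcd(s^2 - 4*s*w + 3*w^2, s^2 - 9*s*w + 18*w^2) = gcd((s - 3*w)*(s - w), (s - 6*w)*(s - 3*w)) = s - 3*w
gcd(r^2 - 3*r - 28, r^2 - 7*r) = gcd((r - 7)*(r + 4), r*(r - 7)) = r - 7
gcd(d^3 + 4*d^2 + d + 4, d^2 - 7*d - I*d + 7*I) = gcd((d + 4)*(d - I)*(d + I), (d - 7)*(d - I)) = d - I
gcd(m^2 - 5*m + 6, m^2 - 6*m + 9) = m - 3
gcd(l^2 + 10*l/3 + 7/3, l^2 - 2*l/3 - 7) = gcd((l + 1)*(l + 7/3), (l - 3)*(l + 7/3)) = l + 7/3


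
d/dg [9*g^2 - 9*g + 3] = 18*g - 9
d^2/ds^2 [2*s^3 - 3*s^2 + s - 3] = 12*s - 6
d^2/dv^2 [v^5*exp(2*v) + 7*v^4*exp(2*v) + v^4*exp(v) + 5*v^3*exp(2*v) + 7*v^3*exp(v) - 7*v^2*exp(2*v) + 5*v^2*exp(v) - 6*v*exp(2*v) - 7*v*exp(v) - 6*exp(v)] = (4*v^5*exp(v) + 48*v^4*exp(v) + v^4 + 152*v^3*exp(v) + 15*v^3 + 116*v^2*exp(v) + 59*v^2 - 50*v*exp(v) + 55*v - 38*exp(v) - 10)*exp(v)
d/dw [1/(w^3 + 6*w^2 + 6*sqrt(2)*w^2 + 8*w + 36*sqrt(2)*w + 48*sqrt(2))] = (-3*w^2 - 12*sqrt(2)*w - 12*w - 36*sqrt(2) - 8)/(w^3 + 6*w^2 + 6*sqrt(2)*w^2 + 8*w + 36*sqrt(2)*w + 48*sqrt(2))^2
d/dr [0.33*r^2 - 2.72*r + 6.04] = 0.66*r - 2.72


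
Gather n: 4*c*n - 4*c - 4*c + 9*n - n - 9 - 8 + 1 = -8*c + n*(4*c + 8) - 16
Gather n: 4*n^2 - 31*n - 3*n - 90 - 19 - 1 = 4*n^2 - 34*n - 110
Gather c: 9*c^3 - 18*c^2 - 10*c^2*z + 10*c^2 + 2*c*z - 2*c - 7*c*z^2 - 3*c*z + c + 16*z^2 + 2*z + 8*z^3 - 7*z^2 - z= 9*c^3 + c^2*(-10*z - 8) + c*(-7*z^2 - z - 1) + 8*z^3 + 9*z^2 + z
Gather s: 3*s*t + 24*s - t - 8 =s*(3*t + 24) - t - 8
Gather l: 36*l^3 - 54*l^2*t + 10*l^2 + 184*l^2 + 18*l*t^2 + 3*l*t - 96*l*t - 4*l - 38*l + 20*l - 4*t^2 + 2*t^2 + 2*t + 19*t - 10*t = 36*l^3 + l^2*(194 - 54*t) + l*(18*t^2 - 93*t - 22) - 2*t^2 + 11*t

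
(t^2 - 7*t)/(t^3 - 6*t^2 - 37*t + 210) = t/(t^2 + t - 30)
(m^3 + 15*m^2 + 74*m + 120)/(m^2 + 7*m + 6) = (m^2 + 9*m + 20)/(m + 1)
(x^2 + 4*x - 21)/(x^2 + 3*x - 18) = (x + 7)/(x + 6)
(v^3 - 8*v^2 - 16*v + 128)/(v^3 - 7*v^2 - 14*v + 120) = (v^2 - 12*v + 32)/(v^2 - 11*v + 30)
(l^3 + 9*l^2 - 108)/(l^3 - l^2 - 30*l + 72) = (l + 6)/(l - 4)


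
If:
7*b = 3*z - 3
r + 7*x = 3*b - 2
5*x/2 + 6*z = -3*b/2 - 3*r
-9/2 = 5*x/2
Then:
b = -333/245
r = 1598/245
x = -9/5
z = -76/35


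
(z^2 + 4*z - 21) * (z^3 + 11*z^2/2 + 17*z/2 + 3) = z^5 + 19*z^4/2 + 19*z^3/2 - 157*z^2/2 - 333*z/2 - 63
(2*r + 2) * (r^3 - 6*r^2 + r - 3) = 2*r^4 - 10*r^3 - 10*r^2 - 4*r - 6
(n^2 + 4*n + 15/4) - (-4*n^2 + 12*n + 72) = 5*n^2 - 8*n - 273/4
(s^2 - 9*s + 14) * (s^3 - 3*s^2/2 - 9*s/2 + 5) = s^5 - 21*s^4/2 + 23*s^3 + 49*s^2/2 - 108*s + 70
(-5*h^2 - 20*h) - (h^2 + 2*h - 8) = -6*h^2 - 22*h + 8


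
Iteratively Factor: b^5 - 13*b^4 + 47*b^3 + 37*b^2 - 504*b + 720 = (b - 4)*(b^4 - 9*b^3 + 11*b^2 + 81*b - 180) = (b - 4)*(b + 3)*(b^3 - 12*b^2 + 47*b - 60) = (b - 5)*(b - 4)*(b + 3)*(b^2 - 7*b + 12) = (b - 5)*(b - 4)^2*(b + 3)*(b - 3)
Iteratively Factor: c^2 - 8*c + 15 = (c - 5)*(c - 3)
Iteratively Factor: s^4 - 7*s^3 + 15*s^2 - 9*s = (s - 3)*(s^3 - 4*s^2 + 3*s) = s*(s - 3)*(s^2 - 4*s + 3) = s*(s - 3)*(s - 1)*(s - 3)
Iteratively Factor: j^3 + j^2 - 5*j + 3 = (j - 1)*(j^2 + 2*j - 3) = (j - 1)^2*(j + 3)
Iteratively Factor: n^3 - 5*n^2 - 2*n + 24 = (n + 2)*(n^2 - 7*n + 12) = (n - 4)*(n + 2)*(n - 3)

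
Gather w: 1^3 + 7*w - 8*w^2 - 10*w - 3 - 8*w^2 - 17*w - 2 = -16*w^2 - 20*w - 4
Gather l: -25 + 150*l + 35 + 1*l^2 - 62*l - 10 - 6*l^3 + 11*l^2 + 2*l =-6*l^3 + 12*l^2 + 90*l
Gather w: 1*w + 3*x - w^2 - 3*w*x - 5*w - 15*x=-w^2 + w*(-3*x - 4) - 12*x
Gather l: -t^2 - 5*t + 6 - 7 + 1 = -t^2 - 5*t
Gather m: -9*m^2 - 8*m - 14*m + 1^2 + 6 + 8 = -9*m^2 - 22*m + 15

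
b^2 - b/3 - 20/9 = (b - 5/3)*(b + 4/3)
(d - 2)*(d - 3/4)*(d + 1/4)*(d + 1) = d^4 - 3*d^3/2 - 27*d^2/16 + 19*d/16 + 3/8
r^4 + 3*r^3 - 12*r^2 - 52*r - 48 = (r - 4)*(r + 2)^2*(r + 3)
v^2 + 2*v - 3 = (v - 1)*(v + 3)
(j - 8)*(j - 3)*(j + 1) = j^3 - 10*j^2 + 13*j + 24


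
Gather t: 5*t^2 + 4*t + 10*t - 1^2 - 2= 5*t^2 + 14*t - 3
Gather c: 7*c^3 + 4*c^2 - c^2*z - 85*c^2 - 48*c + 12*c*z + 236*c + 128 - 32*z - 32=7*c^3 + c^2*(-z - 81) + c*(12*z + 188) - 32*z + 96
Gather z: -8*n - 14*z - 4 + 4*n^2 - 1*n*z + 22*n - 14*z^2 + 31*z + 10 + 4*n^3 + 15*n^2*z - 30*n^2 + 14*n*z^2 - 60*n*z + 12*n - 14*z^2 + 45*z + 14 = 4*n^3 - 26*n^2 + 26*n + z^2*(14*n - 28) + z*(15*n^2 - 61*n + 62) + 20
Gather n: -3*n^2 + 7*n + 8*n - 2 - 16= -3*n^2 + 15*n - 18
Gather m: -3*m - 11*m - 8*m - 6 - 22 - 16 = -22*m - 44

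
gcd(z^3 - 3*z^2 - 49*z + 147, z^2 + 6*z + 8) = 1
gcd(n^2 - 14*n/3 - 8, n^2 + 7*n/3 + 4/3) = n + 4/3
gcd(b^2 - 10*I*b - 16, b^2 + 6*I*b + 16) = b - 2*I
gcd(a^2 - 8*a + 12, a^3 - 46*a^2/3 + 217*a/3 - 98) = a - 6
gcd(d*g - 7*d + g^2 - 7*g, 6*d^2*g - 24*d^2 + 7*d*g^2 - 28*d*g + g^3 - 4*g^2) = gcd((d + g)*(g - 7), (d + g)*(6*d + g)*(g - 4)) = d + g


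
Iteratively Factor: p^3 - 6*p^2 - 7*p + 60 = (p + 3)*(p^2 - 9*p + 20) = (p - 5)*(p + 3)*(p - 4)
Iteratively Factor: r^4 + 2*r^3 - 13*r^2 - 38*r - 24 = (r + 2)*(r^3 - 13*r - 12) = (r + 2)*(r + 3)*(r^2 - 3*r - 4) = (r + 1)*(r + 2)*(r + 3)*(r - 4)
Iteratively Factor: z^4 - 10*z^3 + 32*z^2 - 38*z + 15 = (z - 5)*(z^3 - 5*z^2 + 7*z - 3) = (z - 5)*(z - 1)*(z^2 - 4*z + 3) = (z - 5)*(z - 3)*(z - 1)*(z - 1)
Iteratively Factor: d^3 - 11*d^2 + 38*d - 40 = (d - 4)*(d^2 - 7*d + 10) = (d - 4)*(d - 2)*(d - 5)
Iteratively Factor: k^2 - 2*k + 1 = (k - 1)*(k - 1)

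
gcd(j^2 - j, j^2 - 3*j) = j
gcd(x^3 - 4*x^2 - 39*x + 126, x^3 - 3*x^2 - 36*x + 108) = x^2 + 3*x - 18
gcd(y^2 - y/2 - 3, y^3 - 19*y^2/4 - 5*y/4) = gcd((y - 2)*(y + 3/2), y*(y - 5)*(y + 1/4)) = 1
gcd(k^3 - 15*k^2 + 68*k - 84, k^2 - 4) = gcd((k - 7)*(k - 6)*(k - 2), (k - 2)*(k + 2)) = k - 2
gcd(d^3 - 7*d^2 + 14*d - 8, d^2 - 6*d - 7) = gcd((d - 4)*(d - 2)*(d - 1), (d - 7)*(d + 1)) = 1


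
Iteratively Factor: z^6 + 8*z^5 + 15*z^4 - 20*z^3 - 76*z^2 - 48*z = (z + 3)*(z^5 + 5*z^4 - 20*z^2 - 16*z) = (z + 1)*(z + 3)*(z^4 + 4*z^3 - 4*z^2 - 16*z) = z*(z + 1)*(z + 3)*(z^3 + 4*z^2 - 4*z - 16) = z*(z - 2)*(z + 1)*(z + 3)*(z^2 + 6*z + 8) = z*(z - 2)*(z + 1)*(z + 3)*(z + 4)*(z + 2)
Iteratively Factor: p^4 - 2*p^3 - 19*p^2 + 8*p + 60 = (p + 2)*(p^3 - 4*p^2 - 11*p + 30) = (p + 2)*(p + 3)*(p^2 - 7*p + 10) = (p - 2)*(p + 2)*(p + 3)*(p - 5)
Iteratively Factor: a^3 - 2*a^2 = (a)*(a^2 - 2*a) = a^2*(a - 2)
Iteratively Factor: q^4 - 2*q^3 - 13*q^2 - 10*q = (q)*(q^3 - 2*q^2 - 13*q - 10) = q*(q - 5)*(q^2 + 3*q + 2) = q*(q - 5)*(q + 2)*(q + 1)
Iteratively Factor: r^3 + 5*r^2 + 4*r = (r + 1)*(r^2 + 4*r) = (r + 1)*(r + 4)*(r)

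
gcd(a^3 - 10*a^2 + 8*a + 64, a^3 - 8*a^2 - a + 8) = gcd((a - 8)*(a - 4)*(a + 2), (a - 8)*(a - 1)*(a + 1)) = a - 8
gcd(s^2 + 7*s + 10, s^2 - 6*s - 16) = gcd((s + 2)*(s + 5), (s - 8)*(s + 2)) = s + 2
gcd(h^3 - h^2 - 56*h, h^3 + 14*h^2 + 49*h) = h^2 + 7*h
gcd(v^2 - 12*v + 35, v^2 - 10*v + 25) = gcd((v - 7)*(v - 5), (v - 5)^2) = v - 5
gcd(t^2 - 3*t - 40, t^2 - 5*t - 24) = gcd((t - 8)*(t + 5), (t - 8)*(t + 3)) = t - 8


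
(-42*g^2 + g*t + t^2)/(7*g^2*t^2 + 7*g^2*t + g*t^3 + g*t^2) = (-6*g + t)/(g*t*(t + 1))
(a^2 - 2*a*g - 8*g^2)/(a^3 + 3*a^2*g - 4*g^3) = (a - 4*g)/(a^2 + a*g - 2*g^2)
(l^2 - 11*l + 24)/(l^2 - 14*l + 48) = (l - 3)/(l - 6)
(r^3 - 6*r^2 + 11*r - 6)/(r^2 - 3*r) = r - 3 + 2/r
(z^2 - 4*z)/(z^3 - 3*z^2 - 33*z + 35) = z*(z - 4)/(z^3 - 3*z^2 - 33*z + 35)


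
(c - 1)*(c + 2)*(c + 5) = c^3 + 6*c^2 + 3*c - 10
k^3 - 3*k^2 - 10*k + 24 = (k - 4)*(k - 2)*(k + 3)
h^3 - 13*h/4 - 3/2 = (h - 2)*(h + 1/2)*(h + 3/2)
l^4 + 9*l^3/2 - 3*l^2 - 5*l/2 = l*(l - 1)*(l + 1/2)*(l + 5)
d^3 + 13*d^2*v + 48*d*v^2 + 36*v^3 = (d + v)*(d + 6*v)^2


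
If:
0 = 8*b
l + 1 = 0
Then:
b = 0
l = -1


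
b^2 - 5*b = b*(b - 5)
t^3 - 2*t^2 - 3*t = t*(t - 3)*(t + 1)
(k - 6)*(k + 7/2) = k^2 - 5*k/2 - 21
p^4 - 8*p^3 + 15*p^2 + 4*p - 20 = (p - 5)*(p - 2)^2*(p + 1)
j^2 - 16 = (j - 4)*(j + 4)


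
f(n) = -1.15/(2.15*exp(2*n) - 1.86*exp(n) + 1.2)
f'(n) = -1.15*(-4.3*exp(2*n) + 1.86*exp(n))/(2.15*exp(2*n) - 1.86*exp(n) + 1.2)^2 = (4.945*exp(n) - 2.139)*exp(n)/(2.15*exp(2*n) - 1.86*exp(n) + 1.2)^2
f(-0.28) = -1.12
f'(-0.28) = 1.16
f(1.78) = -0.02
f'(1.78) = 0.04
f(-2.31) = -1.11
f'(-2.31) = -0.15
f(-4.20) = -0.98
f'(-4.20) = -0.02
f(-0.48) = -1.32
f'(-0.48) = 0.75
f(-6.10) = -0.96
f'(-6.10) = -0.00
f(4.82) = -0.00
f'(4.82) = 0.00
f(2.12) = -0.01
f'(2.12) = 0.02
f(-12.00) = -0.96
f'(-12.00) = 0.00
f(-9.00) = -0.96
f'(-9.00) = 0.00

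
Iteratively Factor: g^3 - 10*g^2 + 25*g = (g - 5)*(g^2 - 5*g) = g*(g - 5)*(g - 5)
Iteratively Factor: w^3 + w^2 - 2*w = (w + 2)*(w^2 - w) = w*(w + 2)*(w - 1)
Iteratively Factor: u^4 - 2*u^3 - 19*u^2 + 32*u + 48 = (u - 3)*(u^3 + u^2 - 16*u - 16) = (u - 4)*(u - 3)*(u^2 + 5*u + 4) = (u - 4)*(u - 3)*(u + 1)*(u + 4)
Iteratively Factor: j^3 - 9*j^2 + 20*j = (j - 4)*(j^2 - 5*j) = j*(j - 4)*(j - 5)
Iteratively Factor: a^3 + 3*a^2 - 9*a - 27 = (a + 3)*(a^2 - 9) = (a + 3)^2*(a - 3)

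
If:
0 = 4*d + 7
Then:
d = -7/4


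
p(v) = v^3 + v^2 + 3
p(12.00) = 1875.00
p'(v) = 3*v^2 + 2*v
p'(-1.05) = 1.21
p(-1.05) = 2.94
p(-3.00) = -15.00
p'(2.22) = 19.23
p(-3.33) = -22.84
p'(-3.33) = 26.61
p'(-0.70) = 0.07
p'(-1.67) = 5.03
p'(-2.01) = 8.10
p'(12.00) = 456.00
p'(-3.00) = 21.00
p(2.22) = 18.87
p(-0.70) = 3.15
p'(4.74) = 76.88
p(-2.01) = -1.08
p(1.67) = 10.45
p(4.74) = 131.96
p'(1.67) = 11.71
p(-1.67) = 1.13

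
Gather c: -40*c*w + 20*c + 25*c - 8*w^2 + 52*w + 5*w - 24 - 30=c*(45 - 40*w) - 8*w^2 + 57*w - 54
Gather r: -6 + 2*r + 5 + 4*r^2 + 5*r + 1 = 4*r^2 + 7*r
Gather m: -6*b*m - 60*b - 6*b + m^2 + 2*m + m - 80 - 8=-66*b + m^2 + m*(3 - 6*b) - 88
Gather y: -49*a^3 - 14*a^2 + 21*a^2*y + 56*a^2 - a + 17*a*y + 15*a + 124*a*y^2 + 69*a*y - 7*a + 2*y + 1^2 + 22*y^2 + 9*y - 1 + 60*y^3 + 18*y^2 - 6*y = -49*a^3 + 42*a^2 + 7*a + 60*y^3 + y^2*(124*a + 40) + y*(21*a^2 + 86*a + 5)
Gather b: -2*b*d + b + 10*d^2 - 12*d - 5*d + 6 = b*(1 - 2*d) + 10*d^2 - 17*d + 6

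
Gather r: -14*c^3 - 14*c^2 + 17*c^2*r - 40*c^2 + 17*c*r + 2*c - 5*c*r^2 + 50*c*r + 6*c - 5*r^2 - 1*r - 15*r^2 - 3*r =-14*c^3 - 54*c^2 + 8*c + r^2*(-5*c - 20) + r*(17*c^2 + 67*c - 4)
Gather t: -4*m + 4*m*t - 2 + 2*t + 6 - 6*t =-4*m + t*(4*m - 4) + 4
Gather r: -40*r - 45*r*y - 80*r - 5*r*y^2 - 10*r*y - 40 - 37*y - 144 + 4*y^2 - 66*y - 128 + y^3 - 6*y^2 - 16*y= r*(-5*y^2 - 55*y - 120) + y^3 - 2*y^2 - 119*y - 312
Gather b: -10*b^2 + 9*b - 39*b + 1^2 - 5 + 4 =-10*b^2 - 30*b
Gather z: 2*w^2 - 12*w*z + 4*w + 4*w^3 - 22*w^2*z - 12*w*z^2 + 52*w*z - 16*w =4*w^3 + 2*w^2 - 12*w*z^2 - 12*w + z*(-22*w^2 + 40*w)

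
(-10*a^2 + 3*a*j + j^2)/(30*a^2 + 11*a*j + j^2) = (-2*a + j)/(6*a + j)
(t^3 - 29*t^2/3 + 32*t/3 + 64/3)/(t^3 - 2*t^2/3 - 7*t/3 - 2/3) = (3*t^2 - 32*t + 64)/(3*t^2 - 5*t - 2)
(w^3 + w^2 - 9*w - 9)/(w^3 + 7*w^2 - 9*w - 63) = (w + 1)/(w + 7)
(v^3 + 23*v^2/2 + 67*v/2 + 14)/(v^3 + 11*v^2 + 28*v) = (v + 1/2)/v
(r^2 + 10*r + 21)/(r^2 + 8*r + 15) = (r + 7)/(r + 5)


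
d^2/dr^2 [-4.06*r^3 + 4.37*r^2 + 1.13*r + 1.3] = 8.74 - 24.36*r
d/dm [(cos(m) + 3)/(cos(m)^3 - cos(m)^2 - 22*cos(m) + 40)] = (-9*cos(m)/2 + 4*cos(2*m) + cos(3*m)/2 - 102)*sin(m)/(cos(m)^3 - cos(m)^2 - 22*cos(m) + 40)^2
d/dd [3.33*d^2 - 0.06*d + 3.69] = 6.66*d - 0.06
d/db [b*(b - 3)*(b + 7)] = 3*b^2 + 8*b - 21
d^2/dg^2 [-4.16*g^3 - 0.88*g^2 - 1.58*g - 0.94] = -24.96*g - 1.76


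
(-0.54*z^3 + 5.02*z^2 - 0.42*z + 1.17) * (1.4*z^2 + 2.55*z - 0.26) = -0.756*z^5 + 5.651*z^4 + 12.3534*z^3 - 0.7382*z^2 + 3.0927*z - 0.3042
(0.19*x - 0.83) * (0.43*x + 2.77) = 0.0817*x^2 + 0.1694*x - 2.2991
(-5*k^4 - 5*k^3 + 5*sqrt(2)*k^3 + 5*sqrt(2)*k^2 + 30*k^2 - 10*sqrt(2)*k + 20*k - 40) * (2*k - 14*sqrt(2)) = -10*k^5 - 10*k^4 + 80*sqrt(2)*k^4 - 80*k^3 + 80*sqrt(2)*k^3 - 440*sqrt(2)*k^2 - 100*k^2 - 280*sqrt(2)*k + 200*k + 560*sqrt(2)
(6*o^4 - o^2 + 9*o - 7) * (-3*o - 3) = -18*o^5 - 18*o^4 + 3*o^3 - 24*o^2 - 6*o + 21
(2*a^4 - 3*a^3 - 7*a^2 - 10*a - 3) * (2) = 4*a^4 - 6*a^3 - 14*a^2 - 20*a - 6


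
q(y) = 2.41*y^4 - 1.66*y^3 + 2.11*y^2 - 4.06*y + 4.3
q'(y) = 9.64*y^3 - 4.98*y^2 + 4.22*y - 4.06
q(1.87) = 22.70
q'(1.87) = 49.45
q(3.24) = 222.42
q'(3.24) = 285.21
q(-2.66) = 181.93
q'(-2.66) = -231.96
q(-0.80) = 10.74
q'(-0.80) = -15.56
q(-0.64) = 8.60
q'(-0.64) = -11.33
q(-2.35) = 120.54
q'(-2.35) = -166.59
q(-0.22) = 5.32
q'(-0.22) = -5.33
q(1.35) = 6.59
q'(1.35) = 16.28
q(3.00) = 161.50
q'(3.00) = 224.06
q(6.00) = 2820.70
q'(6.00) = 1924.22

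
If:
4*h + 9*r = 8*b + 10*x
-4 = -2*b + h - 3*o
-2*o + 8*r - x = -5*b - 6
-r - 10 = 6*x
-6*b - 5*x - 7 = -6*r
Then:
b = -718/1689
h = -11827/3378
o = 1519/3378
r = -320/563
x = -885/563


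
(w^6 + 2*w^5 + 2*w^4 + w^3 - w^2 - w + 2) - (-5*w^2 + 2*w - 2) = w^6 + 2*w^5 + 2*w^4 + w^3 + 4*w^2 - 3*w + 4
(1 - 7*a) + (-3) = -7*a - 2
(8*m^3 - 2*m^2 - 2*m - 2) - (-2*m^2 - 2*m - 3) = 8*m^3 + 1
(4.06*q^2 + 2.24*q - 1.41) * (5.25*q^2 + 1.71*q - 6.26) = 21.315*q^4 + 18.7026*q^3 - 28.9877*q^2 - 16.4335*q + 8.8266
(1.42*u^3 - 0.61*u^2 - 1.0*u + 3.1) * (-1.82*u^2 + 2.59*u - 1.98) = -2.5844*u^5 + 4.788*u^4 - 2.5715*u^3 - 7.0242*u^2 + 10.009*u - 6.138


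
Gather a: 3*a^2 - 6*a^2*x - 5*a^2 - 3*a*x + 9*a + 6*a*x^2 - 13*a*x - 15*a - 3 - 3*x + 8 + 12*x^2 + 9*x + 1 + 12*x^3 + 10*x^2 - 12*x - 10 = a^2*(-6*x - 2) + a*(6*x^2 - 16*x - 6) + 12*x^3 + 22*x^2 - 6*x - 4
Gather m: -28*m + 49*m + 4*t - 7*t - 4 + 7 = 21*m - 3*t + 3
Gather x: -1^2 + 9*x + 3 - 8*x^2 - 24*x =-8*x^2 - 15*x + 2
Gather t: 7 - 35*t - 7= -35*t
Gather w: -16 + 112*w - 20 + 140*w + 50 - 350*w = 14 - 98*w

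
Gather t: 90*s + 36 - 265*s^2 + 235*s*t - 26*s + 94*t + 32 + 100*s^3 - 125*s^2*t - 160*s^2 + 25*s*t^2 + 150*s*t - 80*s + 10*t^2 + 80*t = 100*s^3 - 425*s^2 - 16*s + t^2*(25*s + 10) + t*(-125*s^2 + 385*s + 174) + 68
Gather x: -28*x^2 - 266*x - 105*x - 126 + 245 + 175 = -28*x^2 - 371*x + 294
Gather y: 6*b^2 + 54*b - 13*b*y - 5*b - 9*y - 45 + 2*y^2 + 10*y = 6*b^2 + 49*b + 2*y^2 + y*(1 - 13*b) - 45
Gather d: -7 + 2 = -5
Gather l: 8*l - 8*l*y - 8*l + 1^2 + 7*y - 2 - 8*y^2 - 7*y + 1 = -8*l*y - 8*y^2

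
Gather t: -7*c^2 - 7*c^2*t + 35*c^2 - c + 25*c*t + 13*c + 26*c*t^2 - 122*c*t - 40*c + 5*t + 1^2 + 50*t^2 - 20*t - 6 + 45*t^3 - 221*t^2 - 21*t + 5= 28*c^2 - 28*c + 45*t^3 + t^2*(26*c - 171) + t*(-7*c^2 - 97*c - 36)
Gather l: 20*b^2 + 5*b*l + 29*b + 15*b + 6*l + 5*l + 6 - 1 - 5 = 20*b^2 + 44*b + l*(5*b + 11)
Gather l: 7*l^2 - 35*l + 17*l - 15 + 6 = 7*l^2 - 18*l - 9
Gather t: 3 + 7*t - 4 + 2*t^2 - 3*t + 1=2*t^2 + 4*t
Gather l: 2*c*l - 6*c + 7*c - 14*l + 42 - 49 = c + l*(2*c - 14) - 7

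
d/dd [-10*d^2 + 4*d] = 4 - 20*d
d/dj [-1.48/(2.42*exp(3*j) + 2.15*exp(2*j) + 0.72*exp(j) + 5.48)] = (10.7448*exp(2*j) + 6.364*exp(j) + 1.0656)*exp(j)/(2.42*exp(3*j) + 2.15*exp(2*j) + 0.72*exp(j) + 5.48)^2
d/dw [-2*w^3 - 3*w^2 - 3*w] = -6*w^2 - 6*w - 3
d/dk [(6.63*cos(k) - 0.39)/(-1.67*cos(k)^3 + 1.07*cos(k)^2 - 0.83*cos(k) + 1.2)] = (-22.1442*cos(k)^3 + 9.048*cos(k)^2 - 0.8346*cos(k) - 7.6323)*sin(k)/(2.7889*cos(k)^6 - 3.5738*cos(k)^5 + 3.9171*cos(k)^4 - 5.7842*cos(k)^3 + 3.2569*cos(k)^2 - 1.992*cos(k) + 1.44)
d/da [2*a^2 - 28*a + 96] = 4*a - 28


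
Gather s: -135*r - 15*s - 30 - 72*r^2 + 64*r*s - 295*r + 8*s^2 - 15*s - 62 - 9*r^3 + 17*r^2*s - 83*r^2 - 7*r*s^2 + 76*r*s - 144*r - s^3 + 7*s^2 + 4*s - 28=-9*r^3 - 155*r^2 - 574*r - s^3 + s^2*(15 - 7*r) + s*(17*r^2 + 140*r - 26) - 120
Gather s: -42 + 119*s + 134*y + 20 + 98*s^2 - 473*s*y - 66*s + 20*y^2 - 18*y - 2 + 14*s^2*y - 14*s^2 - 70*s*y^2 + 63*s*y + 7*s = s^2*(14*y + 84) + s*(-70*y^2 - 410*y + 60) + 20*y^2 + 116*y - 24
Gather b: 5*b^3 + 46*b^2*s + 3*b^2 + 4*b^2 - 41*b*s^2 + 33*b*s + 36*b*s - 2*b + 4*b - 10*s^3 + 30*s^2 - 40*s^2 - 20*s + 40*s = 5*b^3 + b^2*(46*s + 7) + b*(-41*s^2 + 69*s + 2) - 10*s^3 - 10*s^2 + 20*s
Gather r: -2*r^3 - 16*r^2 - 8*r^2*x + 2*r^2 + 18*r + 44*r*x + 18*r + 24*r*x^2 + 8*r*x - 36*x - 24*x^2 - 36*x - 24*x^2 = -2*r^3 + r^2*(-8*x - 14) + r*(24*x^2 + 52*x + 36) - 48*x^2 - 72*x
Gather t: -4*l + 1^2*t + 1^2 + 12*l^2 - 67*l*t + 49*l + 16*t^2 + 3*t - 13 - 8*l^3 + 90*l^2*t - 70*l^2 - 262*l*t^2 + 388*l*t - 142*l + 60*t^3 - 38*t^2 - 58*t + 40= -8*l^3 - 58*l^2 - 97*l + 60*t^3 + t^2*(-262*l - 22) + t*(90*l^2 + 321*l - 54) + 28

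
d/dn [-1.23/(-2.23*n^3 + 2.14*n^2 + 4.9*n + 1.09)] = (-8.2287*n^2 + 5.2644*n + 6.027)/(-2.23*n^3 + 2.14*n^2 + 4.9*n + 1.09)^2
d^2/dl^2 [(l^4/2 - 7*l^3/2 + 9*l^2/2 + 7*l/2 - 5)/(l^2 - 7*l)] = (l^6 - 21*l^5 + 147*l^4 - 273*l^3 - 30*l^2 + 210*l - 490)/(l^3*(l^3 - 21*l^2 + 147*l - 343))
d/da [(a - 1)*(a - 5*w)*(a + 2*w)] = 3*a^2 - 6*a*w - 2*a - 10*w^2 + 3*w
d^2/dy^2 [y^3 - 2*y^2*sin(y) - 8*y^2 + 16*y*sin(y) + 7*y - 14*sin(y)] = 2*y^2*sin(y) - 16*y*sin(y) - 8*y*cos(y) + 6*y + 10*sin(y) + 32*cos(y) - 16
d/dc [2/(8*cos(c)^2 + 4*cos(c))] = (sin(c)/cos(c)^2 + 4*tan(c))/(2*(2*cos(c) + 1)^2)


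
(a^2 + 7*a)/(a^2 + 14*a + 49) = a/(a + 7)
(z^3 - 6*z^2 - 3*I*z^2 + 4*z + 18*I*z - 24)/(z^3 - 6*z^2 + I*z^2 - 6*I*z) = (z - 4*I)/z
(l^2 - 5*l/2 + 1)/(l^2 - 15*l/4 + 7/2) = 2*(2*l - 1)/(4*l - 7)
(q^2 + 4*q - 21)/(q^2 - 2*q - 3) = (q + 7)/(q + 1)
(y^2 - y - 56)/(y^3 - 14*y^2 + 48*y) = (y + 7)/(y*(y - 6))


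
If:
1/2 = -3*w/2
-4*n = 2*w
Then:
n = 1/6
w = -1/3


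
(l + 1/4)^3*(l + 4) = l^4 + 19*l^3/4 + 51*l^2/16 + 49*l/64 + 1/16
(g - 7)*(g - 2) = g^2 - 9*g + 14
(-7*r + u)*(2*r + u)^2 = -28*r^3 - 24*r^2*u - 3*r*u^2 + u^3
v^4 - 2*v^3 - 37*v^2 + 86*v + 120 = (v - 5)*(v - 4)*(v + 1)*(v + 6)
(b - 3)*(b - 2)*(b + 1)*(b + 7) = b^4 + 3*b^3 - 27*b^2 + 13*b + 42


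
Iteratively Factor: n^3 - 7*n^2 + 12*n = (n)*(n^2 - 7*n + 12) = n*(n - 4)*(n - 3)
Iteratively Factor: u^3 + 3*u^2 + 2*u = (u + 2)*(u^2 + u) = (u + 1)*(u + 2)*(u)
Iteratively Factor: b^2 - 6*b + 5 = (b - 5)*(b - 1)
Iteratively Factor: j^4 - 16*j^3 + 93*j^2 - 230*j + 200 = (j - 5)*(j^3 - 11*j^2 + 38*j - 40) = (j - 5)^2*(j^2 - 6*j + 8) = (j - 5)^2*(j - 4)*(j - 2)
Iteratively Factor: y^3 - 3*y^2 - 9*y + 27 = (y - 3)*(y^2 - 9) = (y - 3)*(y + 3)*(y - 3)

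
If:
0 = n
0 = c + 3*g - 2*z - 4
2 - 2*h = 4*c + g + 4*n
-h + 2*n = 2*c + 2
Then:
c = 2*z - 14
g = 6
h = 26 - 4*z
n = 0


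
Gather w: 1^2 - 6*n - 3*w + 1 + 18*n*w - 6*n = -12*n + w*(18*n - 3) + 2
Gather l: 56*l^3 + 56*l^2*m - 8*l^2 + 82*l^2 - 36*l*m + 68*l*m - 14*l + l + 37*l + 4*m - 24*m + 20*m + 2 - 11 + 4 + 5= 56*l^3 + l^2*(56*m + 74) + l*(32*m + 24)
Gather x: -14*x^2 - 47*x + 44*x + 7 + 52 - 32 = -14*x^2 - 3*x + 27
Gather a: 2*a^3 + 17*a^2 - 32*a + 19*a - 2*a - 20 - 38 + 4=2*a^3 + 17*a^2 - 15*a - 54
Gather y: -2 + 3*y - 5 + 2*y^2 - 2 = 2*y^2 + 3*y - 9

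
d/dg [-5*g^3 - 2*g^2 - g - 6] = -15*g^2 - 4*g - 1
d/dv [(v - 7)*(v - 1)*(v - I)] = 3*v^2 - 2*v*(8 + I) + 7 + 8*I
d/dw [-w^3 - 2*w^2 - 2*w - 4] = -3*w^2 - 4*w - 2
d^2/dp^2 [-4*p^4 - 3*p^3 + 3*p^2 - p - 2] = -48*p^2 - 18*p + 6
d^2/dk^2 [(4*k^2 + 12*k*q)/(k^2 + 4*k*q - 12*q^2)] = 8*q*(k^3 - 36*k^2*q - 108*k*q^2 - 288*q^3)/(-k^6 - 12*k^5*q - 12*k^4*q^2 + 224*k^3*q^3 + 144*k^2*q^4 - 1728*k*q^5 + 1728*q^6)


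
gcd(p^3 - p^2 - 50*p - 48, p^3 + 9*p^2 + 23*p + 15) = p + 1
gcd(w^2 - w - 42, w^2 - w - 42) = w^2 - w - 42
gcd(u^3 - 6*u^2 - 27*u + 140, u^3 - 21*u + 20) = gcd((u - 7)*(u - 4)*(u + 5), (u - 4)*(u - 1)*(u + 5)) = u^2 + u - 20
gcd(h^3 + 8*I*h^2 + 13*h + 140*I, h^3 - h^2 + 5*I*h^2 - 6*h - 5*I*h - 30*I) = h + 5*I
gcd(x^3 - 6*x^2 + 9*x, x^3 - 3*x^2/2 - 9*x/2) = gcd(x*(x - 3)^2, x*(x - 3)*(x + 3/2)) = x^2 - 3*x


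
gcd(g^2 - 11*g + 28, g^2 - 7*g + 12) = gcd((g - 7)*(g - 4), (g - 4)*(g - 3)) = g - 4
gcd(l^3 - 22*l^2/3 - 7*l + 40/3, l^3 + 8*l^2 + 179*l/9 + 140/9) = l + 5/3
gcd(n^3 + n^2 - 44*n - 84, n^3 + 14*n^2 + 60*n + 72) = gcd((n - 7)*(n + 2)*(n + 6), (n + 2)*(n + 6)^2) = n^2 + 8*n + 12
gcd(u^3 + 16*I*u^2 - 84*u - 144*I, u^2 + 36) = u + 6*I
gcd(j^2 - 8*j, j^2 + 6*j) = j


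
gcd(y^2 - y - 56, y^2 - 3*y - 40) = y - 8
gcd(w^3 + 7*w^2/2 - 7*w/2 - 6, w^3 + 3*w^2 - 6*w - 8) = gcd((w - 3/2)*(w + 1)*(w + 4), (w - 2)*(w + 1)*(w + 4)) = w^2 + 5*w + 4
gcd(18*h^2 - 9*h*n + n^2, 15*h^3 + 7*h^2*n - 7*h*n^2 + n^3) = 3*h - n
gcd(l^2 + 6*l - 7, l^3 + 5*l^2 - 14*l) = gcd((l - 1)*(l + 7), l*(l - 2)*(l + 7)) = l + 7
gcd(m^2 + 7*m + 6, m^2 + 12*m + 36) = m + 6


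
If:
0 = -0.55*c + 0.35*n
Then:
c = 0.636363636363636*n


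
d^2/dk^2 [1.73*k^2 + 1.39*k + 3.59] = 3.46000000000000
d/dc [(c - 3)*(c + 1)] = 2*c - 2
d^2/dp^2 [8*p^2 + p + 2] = 16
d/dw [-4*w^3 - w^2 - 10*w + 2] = -12*w^2 - 2*w - 10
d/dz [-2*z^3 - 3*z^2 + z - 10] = -6*z^2 - 6*z + 1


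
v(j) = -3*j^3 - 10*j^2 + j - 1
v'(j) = -9*j^2 - 20*j + 1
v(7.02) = -1524.63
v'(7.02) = -582.92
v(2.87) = -151.42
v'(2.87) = -130.53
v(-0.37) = -2.59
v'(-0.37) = 7.17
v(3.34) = -221.00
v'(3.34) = -166.20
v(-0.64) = -4.95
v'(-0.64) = 10.11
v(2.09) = -69.98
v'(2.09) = -80.11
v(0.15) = -1.09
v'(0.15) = -2.20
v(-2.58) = -18.62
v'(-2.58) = -7.31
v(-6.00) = 281.00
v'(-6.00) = -203.00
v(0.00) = -1.00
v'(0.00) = 1.00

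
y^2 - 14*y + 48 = (y - 8)*(y - 6)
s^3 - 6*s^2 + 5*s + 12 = (s - 4)*(s - 3)*(s + 1)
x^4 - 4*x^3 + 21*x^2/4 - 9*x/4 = x*(x - 3/2)^2*(x - 1)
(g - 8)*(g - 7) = g^2 - 15*g + 56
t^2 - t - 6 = (t - 3)*(t + 2)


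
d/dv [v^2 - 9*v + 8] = 2*v - 9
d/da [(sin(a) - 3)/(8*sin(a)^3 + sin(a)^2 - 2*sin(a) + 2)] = (-16*sin(a)^3 + 71*sin(a)^2 + 6*sin(a) - 4)*cos(a)/(8*sin(a)^3 + sin(a)^2 - 2*sin(a) + 2)^2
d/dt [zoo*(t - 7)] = zoo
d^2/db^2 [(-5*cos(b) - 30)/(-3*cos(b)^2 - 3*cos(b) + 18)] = 5*(-9*(1 - cos(2*b))^2*cos(b)/4 - 23*(1 - cos(2*b))^2/4 - 77*cos(b)/2 - 83*cos(2*b) - 15*cos(3*b) + cos(5*b)/2 + 36)/(3*(cos(b) - 2)^3*(cos(b) + 3)^3)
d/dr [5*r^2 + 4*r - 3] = 10*r + 4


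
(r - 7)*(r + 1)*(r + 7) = r^3 + r^2 - 49*r - 49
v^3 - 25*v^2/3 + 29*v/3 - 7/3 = (v - 7)*(v - 1)*(v - 1/3)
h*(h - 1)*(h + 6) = h^3 + 5*h^2 - 6*h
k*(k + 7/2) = k^2 + 7*k/2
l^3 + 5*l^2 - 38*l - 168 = (l - 6)*(l + 4)*(l + 7)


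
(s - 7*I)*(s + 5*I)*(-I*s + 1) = -I*s^3 - s^2 - 37*I*s + 35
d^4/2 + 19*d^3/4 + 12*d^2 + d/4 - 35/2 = (d/2 + 1)*(d - 1)*(d + 7/2)*(d + 5)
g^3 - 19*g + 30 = (g - 3)*(g - 2)*(g + 5)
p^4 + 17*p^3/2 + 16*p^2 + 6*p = p*(p + 1/2)*(p + 2)*(p + 6)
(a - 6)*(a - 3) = a^2 - 9*a + 18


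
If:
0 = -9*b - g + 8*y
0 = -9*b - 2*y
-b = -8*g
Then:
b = 0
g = 0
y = 0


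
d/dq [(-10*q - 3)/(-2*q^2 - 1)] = 2*(-10*q^2 - 6*q + 5)/(4*q^4 + 4*q^2 + 1)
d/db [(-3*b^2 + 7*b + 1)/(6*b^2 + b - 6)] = (-45*b^2 + 24*b - 43)/(36*b^4 + 12*b^3 - 71*b^2 - 12*b + 36)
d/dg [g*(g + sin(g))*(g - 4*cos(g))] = g*(g + sin(g))*(4*sin(g) + 1) + g*(g - 4*cos(g))*(cos(g) + 1) + (g + sin(g))*(g - 4*cos(g))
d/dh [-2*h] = -2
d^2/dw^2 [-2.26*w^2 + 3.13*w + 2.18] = -4.52000000000000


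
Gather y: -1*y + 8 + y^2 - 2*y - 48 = y^2 - 3*y - 40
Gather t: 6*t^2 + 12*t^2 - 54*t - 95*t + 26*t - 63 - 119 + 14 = 18*t^2 - 123*t - 168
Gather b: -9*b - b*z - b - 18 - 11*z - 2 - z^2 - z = b*(-z - 10) - z^2 - 12*z - 20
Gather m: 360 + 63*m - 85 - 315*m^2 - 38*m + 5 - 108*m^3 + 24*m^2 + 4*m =-108*m^3 - 291*m^2 + 29*m + 280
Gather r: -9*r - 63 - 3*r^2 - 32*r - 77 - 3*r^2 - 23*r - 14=-6*r^2 - 64*r - 154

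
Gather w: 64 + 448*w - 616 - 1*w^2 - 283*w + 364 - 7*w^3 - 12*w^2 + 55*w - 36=-7*w^3 - 13*w^2 + 220*w - 224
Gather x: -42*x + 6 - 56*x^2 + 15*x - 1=-56*x^2 - 27*x + 5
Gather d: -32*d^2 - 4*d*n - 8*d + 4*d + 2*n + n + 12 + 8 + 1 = -32*d^2 + d*(-4*n - 4) + 3*n + 21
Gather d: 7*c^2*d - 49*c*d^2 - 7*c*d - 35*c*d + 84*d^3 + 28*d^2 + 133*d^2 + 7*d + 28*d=84*d^3 + d^2*(161 - 49*c) + d*(7*c^2 - 42*c + 35)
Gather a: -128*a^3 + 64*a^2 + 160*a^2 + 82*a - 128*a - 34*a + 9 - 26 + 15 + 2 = -128*a^3 + 224*a^2 - 80*a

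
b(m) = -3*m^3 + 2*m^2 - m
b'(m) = -9*m^2 + 4*m - 1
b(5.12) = -355.34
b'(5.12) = -216.45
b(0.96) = -1.77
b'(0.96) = -5.45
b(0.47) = -0.34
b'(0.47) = -1.11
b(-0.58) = 1.84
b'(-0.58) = -6.35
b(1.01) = -2.06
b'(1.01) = -6.14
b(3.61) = -118.68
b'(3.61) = -103.85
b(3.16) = -77.85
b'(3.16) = -78.23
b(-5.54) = 577.02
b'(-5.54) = -299.38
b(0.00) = 0.00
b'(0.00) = -1.00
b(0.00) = 0.00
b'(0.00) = -1.00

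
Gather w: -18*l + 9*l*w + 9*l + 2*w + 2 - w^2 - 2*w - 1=9*l*w - 9*l - w^2 + 1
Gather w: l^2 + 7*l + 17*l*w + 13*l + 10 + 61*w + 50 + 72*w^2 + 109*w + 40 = l^2 + 20*l + 72*w^2 + w*(17*l + 170) + 100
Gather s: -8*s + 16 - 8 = 8 - 8*s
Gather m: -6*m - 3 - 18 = -6*m - 21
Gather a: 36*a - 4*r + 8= 36*a - 4*r + 8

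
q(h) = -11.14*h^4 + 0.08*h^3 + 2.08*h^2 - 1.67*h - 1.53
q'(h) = -44.56*h^3 + 0.24*h^2 + 4.16*h - 1.67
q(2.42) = -374.33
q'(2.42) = -621.72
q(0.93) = -9.55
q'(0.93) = -33.44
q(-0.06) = -1.42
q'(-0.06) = -1.91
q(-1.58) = -63.44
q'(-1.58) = 168.11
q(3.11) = -1026.34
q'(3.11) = -1326.79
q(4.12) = -3177.28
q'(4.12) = -3096.74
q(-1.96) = -155.27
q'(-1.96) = 326.61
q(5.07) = -7306.77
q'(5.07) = -5781.64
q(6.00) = -14356.83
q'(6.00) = -9593.03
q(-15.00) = -563740.98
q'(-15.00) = 150379.93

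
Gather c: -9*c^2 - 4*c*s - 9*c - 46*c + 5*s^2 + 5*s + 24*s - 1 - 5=-9*c^2 + c*(-4*s - 55) + 5*s^2 + 29*s - 6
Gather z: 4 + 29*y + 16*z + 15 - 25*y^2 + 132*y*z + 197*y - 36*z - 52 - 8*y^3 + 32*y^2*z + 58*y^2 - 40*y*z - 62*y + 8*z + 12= -8*y^3 + 33*y^2 + 164*y + z*(32*y^2 + 92*y - 12) - 21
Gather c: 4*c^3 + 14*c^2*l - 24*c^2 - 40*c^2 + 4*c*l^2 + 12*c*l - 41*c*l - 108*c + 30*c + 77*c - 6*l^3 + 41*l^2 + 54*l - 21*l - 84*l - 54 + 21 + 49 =4*c^3 + c^2*(14*l - 64) + c*(4*l^2 - 29*l - 1) - 6*l^3 + 41*l^2 - 51*l + 16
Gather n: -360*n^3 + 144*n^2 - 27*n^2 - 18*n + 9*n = -360*n^3 + 117*n^2 - 9*n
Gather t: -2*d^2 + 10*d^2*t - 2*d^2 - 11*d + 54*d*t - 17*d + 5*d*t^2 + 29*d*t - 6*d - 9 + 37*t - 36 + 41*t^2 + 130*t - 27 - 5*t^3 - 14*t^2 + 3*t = -4*d^2 - 34*d - 5*t^3 + t^2*(5*d + 27) + t*(10*d^2 + 83*d + 170) - 72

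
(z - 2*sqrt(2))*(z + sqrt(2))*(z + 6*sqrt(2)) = z^3 + 5*sqrt(2)*z^2 - 16*z - 24*sqrt(2)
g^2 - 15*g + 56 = (g - 8)*(g - 7)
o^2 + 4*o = o*(o + 4)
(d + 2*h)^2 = d^2 + 4*d*h + 4*h^2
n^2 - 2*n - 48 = (n - 8)*(n + 6)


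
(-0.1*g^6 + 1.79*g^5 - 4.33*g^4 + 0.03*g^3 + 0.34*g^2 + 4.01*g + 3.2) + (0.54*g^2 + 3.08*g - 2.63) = -0.1*g^6 + 1.79*g^5 - 4.33*g^4 + 0.03*g^3 + 0.88*g^2 + 7.09*g + 0.57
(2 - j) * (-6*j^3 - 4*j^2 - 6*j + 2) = 6*j^4 - 8*j^3 - 2*j^2 - 14*j + 4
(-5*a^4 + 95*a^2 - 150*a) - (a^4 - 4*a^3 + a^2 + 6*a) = -6*a^4 + 4*a^3 + 94*a^2 - 156*a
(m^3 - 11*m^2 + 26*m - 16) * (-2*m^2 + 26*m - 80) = -2*m^5 + 48*m^4 - 418*m^3 + 1588*m^2 - 2496*m + 1280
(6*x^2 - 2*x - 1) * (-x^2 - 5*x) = -6*x^4 - 28*x^3 + 11*x^2 + 5*x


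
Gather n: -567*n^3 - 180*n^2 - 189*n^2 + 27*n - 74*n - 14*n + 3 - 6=-567*n^3 - 369*n^2 - 61*n - 3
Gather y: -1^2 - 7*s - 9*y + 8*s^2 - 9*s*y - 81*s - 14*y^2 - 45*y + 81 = 8*s^2 - 88*s - 14*y^2 + y*(-9*s - 54) + 80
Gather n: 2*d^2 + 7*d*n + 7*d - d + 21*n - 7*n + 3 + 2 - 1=2*d^2 + 6*d + n*(7*d + 14) + 4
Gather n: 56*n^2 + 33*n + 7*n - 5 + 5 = 56*n^2 + 40*n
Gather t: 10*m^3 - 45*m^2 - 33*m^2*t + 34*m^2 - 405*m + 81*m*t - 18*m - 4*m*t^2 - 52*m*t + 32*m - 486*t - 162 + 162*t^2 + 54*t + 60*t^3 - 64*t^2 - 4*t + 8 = 10*m^3 - 11*m^2 - 391*m + 60*t^3 + t^2*(98 - 4*m) + t*(-33*m^2 + 29*m - 436) - 154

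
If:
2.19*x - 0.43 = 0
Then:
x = 0.20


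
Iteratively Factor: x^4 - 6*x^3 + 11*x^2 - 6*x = (x - 2)*(x^3 - 4*x^2 + 3*x) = (x - 3)*(x - 2)*(x^2 - x) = (x - 3)*(x - 2)*(x - 1)*(x)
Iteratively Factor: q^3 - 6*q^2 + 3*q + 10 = (q + 1)*(q^2 - 7*q + 10) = (q - 2)*(q + 1)*(q - 5)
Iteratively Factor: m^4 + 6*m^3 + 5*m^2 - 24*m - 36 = (m + 3)*(m^3 + 3*m^2 - 4*m - 12) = (m + 3)^2*(m^2 - 4) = (m - 2)*(m + 3)^2*(m + 2)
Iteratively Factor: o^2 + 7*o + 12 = (o + 3)*(o + 4)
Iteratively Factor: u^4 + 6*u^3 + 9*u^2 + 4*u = (u + 4)*(u^3 + 2*u^2 + u) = u*(u + 4)*(u^2 + 2*u + 1) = u*(u + 1)*(u + 4)*(u + 1)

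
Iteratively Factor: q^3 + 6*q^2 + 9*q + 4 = (q + 1)*(q^2 + 5*q + 4) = (q + 1)*(q + 4)*(q + 1)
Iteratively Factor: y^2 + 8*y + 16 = (y + 4)*(y + 4)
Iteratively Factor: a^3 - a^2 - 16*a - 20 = (a + 2)*(a^2 - 3*a - 10) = (a - 5)*(a + 2)*(a + 2)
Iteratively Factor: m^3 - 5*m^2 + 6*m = (m)*(m^2 - 5*m + 6) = m*(m - 2)*(m - 3)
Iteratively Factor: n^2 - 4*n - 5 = (n + 1)*(n - 5)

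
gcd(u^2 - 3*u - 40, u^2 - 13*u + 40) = u - 8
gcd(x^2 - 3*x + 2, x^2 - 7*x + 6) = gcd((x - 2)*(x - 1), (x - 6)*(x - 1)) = x - 1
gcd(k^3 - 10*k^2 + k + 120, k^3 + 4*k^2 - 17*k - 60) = k + 3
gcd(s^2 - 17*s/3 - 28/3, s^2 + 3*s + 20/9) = s + 4/3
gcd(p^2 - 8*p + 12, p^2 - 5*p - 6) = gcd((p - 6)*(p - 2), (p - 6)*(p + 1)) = p - 6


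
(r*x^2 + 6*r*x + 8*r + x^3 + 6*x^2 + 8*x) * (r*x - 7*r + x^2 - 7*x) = r^2*x^3 - r^2*x^2 - 34*r^2*x - 56*r^2 + 2*r*x^4 - 2*r*x^3 - 68*r*x^2 - 112*r*x + x^5 - x^4 - 34*x^3 - 56*x^2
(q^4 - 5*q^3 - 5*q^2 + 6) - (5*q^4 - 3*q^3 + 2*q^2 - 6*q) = -4*q^4 - 2*q^3 - 7*q^2 + 6*q + 6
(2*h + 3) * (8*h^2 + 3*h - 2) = 16*h^3 + 30*h^2 + 5*h - 6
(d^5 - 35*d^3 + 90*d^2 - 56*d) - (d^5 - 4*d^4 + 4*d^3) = 4*d^4 - 39*d^3 + 90*d^2 - 56*d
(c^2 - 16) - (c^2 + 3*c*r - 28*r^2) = -3*c*r + 28*r^2 - 16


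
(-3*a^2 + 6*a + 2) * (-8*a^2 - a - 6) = 24*a^4 - 45*a^3 - 4*a^2 - 38*a - 12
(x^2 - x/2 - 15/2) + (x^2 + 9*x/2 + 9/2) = 2*x^2 + 4*x - 3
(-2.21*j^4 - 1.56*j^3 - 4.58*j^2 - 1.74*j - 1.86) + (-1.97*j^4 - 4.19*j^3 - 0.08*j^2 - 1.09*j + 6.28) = -4.18*j^4 - 5.75*j^3 - 4.66*j^2 - 2.83*j + 4.42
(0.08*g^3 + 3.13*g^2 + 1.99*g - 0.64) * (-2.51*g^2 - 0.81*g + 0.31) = -0.2008*g^5 - 7.9211*g^4 - 7.5054*g^3 + 0.9648*g^2 + 1.1353*g - 0.1984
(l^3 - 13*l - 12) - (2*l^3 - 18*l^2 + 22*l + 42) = -l^3 + 18*l^2 - 35*l - 54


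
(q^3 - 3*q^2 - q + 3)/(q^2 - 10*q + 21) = (q^2 - 1)/(q - 7)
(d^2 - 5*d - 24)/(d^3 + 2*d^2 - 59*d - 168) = 1/(d + 7)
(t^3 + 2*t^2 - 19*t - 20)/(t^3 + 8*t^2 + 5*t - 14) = (t^3 + 2*t^2 - 19*t - 20)/(t^3 + 8*t^2 + 5*t - 14)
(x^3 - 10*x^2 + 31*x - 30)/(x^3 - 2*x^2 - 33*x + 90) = (x - 2)/(x + 6)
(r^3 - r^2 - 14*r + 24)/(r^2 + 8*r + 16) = (r^2 - 5*r + 6)/(r + 4)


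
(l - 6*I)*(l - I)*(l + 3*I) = l^3 - 4*I*l^2 + 15*l - 18*I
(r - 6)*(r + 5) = r^2 - r - 30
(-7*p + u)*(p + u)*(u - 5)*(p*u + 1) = -7*p^3*u^2 + 35*p^3*u - 6*p^2*u^3 + 30*p^2*u^2 - 7*p^2*u + 35*p^2 + p*u^4 - 5*p*u^3 - 6*p*u^2 + 30*p*u + u^3 - 5*u^2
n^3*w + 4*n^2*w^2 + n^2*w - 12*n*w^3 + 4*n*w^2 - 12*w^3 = (n - 2*w)*(n + 6*w)*(n*w + w)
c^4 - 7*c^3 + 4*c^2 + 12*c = c*(c - 6)*(c - 2)*(c + 1)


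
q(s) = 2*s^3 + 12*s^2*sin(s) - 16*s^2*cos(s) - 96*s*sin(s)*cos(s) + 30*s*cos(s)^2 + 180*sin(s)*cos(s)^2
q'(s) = 16*s^2*sin(s) + 12*s^2*cos(s) + 6*s^2 + 96*s*sin(s)^2 - 60*s*sin(s)*cos(s) + 24*s*sin(s) - 96*s*cos(s)^2 - 32*s*cos(s) - 360*sin(s)^2*cos(s) - 96*sin(s)*cos(s) + 180*cos(s)^3 + 30*cos(s)^2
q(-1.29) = -80.09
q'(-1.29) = -154.71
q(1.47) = 16.80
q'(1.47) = 164.79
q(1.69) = 71.52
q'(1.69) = 328.43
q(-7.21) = -2210.03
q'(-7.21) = -145.06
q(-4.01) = 1.84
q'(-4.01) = -23.59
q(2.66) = 410.30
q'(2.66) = 50.50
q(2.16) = 270.21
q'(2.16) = 440.62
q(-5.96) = -764.03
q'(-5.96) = 1614.77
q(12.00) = 1293.75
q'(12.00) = 530.23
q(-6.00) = -829.40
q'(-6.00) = 1652.75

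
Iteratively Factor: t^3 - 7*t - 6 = (t - 3)*(t^2 + 3*t + 2) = (t - 3)*(t + 1)*(t + 2)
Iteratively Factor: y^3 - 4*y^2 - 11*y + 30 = (y - 2)*(y^2 - 2*y - 15) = (y - 5)*(y - 2)*(y + 3)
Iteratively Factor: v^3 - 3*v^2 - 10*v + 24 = (v - 2)*(v^2 - v - 12) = (v - 2)*(v + 3)*(v - 4)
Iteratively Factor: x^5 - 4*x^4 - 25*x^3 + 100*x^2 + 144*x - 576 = (x - 3)*(x^4 - x^3 - 28*x^2 + 16*x + 192) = (x - 4)*(x - 3)*(x^3 + 3*x^2 - 16*x - 48) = (x - 4)*(x - 3)*(x + 4)*(x^2 - x - 12) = (x - 4)^2*(x - 3)*(x + 4)*(x + 3)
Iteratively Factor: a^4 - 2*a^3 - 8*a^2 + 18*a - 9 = (a - 3)*(a^3 + a^2 - 5*a + 3) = (a - 3)*(a - 1)*(a^2 + 2*a - 3) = (a - 3)*(a - 1)*(a + 3)*(a - 1)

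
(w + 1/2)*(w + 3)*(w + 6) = w^3 + 19*w^2/2 + 45*w/2 + 9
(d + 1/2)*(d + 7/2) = d^2 + 4*d + 7/4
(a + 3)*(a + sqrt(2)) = a^2 + sqrt(2)*a + 3*a + 3*sqrt(2)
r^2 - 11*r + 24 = (r - 8)*(r - 3)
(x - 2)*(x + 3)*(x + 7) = x^3 + 8*x^2 + x - 42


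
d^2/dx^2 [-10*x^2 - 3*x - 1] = -20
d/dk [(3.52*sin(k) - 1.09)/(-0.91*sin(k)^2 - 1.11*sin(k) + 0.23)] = (3.2032*sin(k)^2 - 1.9838*sin(k) - 0.4003)*cos(k)/(0.8281*sin(k)^4 + 2.0202*sin(k)^3 + 0.8135*sin(k)^2 - 0.5106*sin(k) + 0.0529)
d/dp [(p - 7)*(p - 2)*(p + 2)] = 3*p^2 - 14*p - 4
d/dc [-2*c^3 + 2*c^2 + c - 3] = -6*c^2 + 4*c + 1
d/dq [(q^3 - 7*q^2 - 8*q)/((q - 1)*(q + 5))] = (q^4 + 8*q^3 - 35*q^2 + 70*q + 40)/(q^4 + 8*q^3 + 6*q^2 - 40*q + 25)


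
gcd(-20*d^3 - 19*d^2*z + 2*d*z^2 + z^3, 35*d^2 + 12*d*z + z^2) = 5*d + z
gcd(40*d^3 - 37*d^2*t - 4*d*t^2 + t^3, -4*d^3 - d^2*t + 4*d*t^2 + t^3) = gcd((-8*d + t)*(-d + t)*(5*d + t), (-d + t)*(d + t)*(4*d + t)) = -d + t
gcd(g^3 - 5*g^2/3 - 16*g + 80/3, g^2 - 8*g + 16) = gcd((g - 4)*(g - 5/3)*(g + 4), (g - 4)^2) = g - 4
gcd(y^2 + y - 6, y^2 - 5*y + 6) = y - 2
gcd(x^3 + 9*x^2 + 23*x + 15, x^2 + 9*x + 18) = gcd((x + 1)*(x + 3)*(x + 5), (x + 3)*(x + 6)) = x + 3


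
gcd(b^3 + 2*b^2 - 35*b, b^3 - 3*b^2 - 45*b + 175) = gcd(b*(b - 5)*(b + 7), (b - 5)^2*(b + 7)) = b^2 + 2*b - 35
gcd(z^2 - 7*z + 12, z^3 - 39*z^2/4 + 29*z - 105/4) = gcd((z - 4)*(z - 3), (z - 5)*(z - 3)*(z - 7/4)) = z - 3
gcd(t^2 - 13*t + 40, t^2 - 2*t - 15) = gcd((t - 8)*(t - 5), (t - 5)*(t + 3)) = t - 5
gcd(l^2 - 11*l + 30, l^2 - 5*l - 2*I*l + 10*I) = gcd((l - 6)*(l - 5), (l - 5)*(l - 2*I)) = l - 5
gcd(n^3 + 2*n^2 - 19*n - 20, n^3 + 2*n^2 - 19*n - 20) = n^3 + 2*n^2 - 19*n - 20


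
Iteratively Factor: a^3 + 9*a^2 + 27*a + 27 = (a + 3)*(a^2 + 6*a + 9) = (a + 3)^2*(a + 3)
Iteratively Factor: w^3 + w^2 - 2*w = (w + 2)*(w^2 - w) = w*(w + 2)*(w - 1)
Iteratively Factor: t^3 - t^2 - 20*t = (t - 5)*(t^2 + 4*t) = t*(t - 5)*(t + 4)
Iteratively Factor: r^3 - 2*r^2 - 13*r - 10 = (r + 2)*(r^2 - 4*r - 5) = (r - 5)*(r + 2)*(r + 1)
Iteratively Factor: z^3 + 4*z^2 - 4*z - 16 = (z - 2)*(z^2 + 6*z + 8) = (z - 2)*(z + 4)*(z + 2)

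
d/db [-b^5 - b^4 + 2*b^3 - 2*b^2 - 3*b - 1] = -5*b^4 - 4*b^3 + 6*b^2 - 4*b - 3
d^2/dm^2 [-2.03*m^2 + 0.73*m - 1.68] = -4.06000000000000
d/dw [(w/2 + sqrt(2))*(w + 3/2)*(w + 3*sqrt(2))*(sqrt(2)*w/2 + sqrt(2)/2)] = sqrt(2)*w^3 + 15*sqrt(2)*w^2/8 + 15*w^2/2 + 27*sqrt(2)*w/4 + 25*w/2 + 15/4 + 15*sqrt(2)/2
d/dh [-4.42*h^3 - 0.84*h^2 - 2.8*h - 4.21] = -13.26*h^2 - 1.68*h - 2.8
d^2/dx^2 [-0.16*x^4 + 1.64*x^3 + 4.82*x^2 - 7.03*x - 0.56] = -1.92*x^2 + 9.84*x + 9.64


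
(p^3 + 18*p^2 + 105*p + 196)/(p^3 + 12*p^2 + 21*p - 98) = (p + 4)/(p - 2)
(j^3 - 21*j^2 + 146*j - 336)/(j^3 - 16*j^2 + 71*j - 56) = (j - 6)/(j - 1)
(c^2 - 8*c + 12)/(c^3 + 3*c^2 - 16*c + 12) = (c - 6)/(c^2 + 5*c - 6)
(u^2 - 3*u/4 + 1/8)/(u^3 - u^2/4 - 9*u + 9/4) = (u - 1/2)/(u^2 - 9)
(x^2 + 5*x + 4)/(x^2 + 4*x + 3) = (x + 4)/(x + 3)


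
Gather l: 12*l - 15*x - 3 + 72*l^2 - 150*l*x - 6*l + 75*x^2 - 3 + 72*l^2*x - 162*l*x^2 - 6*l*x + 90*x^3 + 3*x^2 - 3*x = l^2*(72*x + 72) + l*(-162*x^2 - 156*x + 6) + 90*x^3 + 78*x^2 - 18*x - 6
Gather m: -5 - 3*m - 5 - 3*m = -6*m - 10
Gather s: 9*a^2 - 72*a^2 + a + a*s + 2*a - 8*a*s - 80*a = -63*a^2 - 7*a*s - 77*a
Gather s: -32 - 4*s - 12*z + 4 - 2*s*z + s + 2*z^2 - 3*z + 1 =s*(-2*z - 3) + 2*z^2 - 15*z - 27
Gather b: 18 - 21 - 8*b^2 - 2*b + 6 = -8*b^2 - 2*b + 3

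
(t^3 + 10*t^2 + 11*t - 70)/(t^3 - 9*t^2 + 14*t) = (t^2 + 12*t + 35)/(t*(t - 7))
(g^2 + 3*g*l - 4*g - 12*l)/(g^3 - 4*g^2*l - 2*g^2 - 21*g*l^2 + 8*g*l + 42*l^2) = (g - 4)/(g^2 - 7*g*l - 2*g + 14*l)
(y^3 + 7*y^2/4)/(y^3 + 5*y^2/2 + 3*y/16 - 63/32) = 8*y^2/(8*y^2 + 6*y - 9)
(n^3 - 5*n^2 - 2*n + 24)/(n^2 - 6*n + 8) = (n^2 - n - 6)/(n - 2)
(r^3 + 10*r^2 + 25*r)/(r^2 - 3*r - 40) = r*(r + 5)/(r - 8)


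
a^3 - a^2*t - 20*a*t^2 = a*(a - 5*t)*(a + 4*t)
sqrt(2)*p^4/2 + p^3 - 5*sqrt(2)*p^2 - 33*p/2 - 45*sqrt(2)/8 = (p - 5*sqrt(2)/2)*(p + 3*sqrt(2)/2)^2*(sqrt(2)*p/2 + 1/2)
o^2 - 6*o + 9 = (o - 3)^2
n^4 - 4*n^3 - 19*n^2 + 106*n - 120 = (n - 4)*(n - 3)*(n - 2)*(n + 5)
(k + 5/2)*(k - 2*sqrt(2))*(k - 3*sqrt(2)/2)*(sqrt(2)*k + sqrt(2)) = sqrt(2)*k^4 - 7*k^3 + 7*sqrt(2)*k^3/2 - 49*k^2/2 + 17*sqrt(2)*k^2/2 - 35*k/2 + 21*sqrt(2)*k + 15*sqrt(2)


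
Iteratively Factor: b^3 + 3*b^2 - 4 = (b - 1)*(b^2 + 4*b + 4) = (b - 1)*(b + 2)*(b + 2)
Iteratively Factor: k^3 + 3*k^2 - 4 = (k + 2)*(k^2 + k - 2) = (k + 2)^2*(k - 1)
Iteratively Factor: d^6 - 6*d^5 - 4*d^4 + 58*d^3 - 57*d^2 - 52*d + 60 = (d + 3)*(d^5 - 9*d^4 + 23*d^3 - 11*d^2 - 24*d + 20) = (d - 2)*(d + 3)*(d^4 - 7*d^3 + 9*d^2 + 7*d - 10) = (d - 2)^2*(d + 3)*(d^3 - 5*d^2 - d + 5) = (d - 2)^2*(d + 1)*(d + 3)*(d^2 - 6*d + 5) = (d - 5)*(d - 2)^2*(d + 1)*(d + 3)*(d - 1)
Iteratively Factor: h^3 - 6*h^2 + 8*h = (h - 2)*(h^2 - 4*h) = (h - 4)*(h - 2)*(h)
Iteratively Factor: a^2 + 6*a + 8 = (a + 2)*(a + 4)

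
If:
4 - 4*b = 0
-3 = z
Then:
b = 1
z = -3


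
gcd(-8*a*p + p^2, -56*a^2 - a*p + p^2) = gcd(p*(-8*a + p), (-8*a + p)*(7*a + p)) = -8*a + p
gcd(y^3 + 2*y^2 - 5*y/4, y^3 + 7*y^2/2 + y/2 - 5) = y + 5/2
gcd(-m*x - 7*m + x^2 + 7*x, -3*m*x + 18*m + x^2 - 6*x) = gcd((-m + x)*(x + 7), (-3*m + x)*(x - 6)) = 1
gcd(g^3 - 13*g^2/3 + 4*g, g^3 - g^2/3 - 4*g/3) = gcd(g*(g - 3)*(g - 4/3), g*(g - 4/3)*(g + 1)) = g^2 - 4*g/3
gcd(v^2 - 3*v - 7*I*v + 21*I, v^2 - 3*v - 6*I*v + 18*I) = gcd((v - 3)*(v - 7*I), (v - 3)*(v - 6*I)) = v - 3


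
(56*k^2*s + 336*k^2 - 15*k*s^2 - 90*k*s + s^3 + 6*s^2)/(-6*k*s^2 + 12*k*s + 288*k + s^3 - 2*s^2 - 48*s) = (56*k^2 - 15*k*s + s^2)/(-6*k*s + 48*k + s^2 - 8*s)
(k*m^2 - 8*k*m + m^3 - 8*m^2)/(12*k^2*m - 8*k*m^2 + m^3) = (k*m - 8*k + m^2 - 8*m)/(12*k^2 - 8*k*m + m^2)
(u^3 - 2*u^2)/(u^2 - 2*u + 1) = u^2*(u - 2)/(u^2 - 2*u + 1)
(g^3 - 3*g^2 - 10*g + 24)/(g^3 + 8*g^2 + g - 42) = (g - 4)/(g + 7)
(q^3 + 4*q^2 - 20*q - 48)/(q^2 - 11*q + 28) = (q^2 + 8*q + 12)/(q - 7)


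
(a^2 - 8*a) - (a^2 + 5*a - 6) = 6 - 13*a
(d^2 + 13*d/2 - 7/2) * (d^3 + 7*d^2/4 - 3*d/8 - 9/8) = d^5 + 33*d^4/4 + 15*d^3/2 - 155*d^2/16 - 6*d + 63/16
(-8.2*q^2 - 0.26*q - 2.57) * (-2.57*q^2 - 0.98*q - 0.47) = 21.074*q^4 + 8.7042*q^3 + 10.7137*q^2 + 2.6408*q + 1.2079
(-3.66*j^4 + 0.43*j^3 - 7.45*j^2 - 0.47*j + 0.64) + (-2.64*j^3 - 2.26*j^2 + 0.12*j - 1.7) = -3.66*j^4 - 2.21*j^3 - 9.71*j^2 - 0.35*j - 1.06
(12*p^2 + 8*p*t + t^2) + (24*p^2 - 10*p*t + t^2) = 36*p^2 - 2*p*t + 2*t^2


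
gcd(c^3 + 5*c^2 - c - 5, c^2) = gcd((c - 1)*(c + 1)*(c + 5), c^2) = 1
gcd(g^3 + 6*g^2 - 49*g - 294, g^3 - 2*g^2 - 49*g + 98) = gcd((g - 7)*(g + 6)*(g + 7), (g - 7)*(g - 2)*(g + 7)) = g^2 - 49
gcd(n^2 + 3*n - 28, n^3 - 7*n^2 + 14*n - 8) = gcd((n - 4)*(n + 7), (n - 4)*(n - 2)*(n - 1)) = n - 4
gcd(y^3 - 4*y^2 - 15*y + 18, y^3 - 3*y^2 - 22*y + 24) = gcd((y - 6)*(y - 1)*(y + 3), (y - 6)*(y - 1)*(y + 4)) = y^2 - 7*y + 6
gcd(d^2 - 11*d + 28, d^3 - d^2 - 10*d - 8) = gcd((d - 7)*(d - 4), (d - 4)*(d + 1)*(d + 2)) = d - 4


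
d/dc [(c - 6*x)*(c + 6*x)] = 2*c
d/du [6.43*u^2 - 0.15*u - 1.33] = 12.86*u - 0.15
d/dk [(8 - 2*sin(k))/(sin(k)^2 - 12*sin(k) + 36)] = 2*(sin(k) - 2)*cos(k)/(sin(k) - 6)^3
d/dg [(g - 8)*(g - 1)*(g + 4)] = 3*g^2 - 10*g - 28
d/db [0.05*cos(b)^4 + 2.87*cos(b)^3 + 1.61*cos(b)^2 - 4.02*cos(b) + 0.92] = (-0.2*cos(b)^3 - 8.61*cos(b)^2 - 3.22*cos(b) + 4.02)*sin(b)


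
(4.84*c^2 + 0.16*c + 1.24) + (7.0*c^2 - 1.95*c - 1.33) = 11.84*c^2 - 1.79*c - 0.0900000000000001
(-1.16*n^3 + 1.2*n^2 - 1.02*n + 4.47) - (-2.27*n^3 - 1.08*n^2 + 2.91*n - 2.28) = 1.11*n^3 + 2.28*n^2 - 3.93*n + 6.75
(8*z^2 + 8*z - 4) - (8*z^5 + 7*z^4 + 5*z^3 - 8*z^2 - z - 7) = -8*z^5 - 7*z^4 - 5*z^3 + 16*z^2 + 9*z + 3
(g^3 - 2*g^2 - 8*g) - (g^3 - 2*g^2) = -8*g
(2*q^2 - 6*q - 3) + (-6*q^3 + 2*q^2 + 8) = -6*q^3 + 4*q^2 - 6*q + 5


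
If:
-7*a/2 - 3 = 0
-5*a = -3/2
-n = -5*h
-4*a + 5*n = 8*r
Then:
No Solution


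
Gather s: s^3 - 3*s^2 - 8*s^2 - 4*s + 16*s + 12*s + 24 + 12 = s^3 - 11*s^2 + 24*s + 36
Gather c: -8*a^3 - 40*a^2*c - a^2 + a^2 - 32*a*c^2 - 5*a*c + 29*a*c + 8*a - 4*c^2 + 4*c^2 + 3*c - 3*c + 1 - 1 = -8*a^3 - 32*a*c^2 + 8*a + c*(-40*a^2 + 24*a)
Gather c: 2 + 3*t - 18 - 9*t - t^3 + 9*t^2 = -t^3 + 9*t^2 - 6*t - 16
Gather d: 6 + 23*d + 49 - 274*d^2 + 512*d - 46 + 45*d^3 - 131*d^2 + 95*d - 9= 45*d^3 - 405*d^2 + 630*d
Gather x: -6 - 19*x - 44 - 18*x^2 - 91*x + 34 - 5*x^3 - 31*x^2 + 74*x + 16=-5*x^3 - 49*x^2 - 36*x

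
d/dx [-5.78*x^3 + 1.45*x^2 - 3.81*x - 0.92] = -17.34*x^2 + 2.9*x - 3.81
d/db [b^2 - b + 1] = 2*b - 1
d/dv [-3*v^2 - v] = -6*v - 1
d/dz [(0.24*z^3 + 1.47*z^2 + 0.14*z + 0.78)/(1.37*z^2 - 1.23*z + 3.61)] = (0.3288*z^4 - 0.5904*z^3 + 0.5993*z^2 + 8.4762*z + 1.4648)/(1.8769*z^4 - 3.3702*z^3 + 11.4043*z^2 - 8.8806*z + 13.0321)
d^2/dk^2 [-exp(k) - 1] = -exp(k)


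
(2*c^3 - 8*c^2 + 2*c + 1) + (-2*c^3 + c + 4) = -8*c^2 + 3*c + 5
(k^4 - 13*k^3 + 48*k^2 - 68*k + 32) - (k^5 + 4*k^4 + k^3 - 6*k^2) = -k^5 - 3*k^4 - 14*k^3 + 54*k^2 - 68*k + 32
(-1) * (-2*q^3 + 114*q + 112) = 2*q^3 - 114*q - 112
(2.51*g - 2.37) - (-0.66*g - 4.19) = 3.17*g + 1.82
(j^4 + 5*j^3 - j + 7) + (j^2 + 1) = j^4 + 5*j^3 + j^2 - j + 8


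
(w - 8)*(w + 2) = w^2 - 6*w - 16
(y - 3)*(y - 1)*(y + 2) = y^3 - 2*y^2 - 5*y + 6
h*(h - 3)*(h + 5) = h^3 + 2*h^2 - 15*h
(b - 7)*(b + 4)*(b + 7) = b^3 + 4*b^2 - 49*b - 196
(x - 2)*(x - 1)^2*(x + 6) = x^4 + 2*x^3 - 19*x^2 + 28*x - 12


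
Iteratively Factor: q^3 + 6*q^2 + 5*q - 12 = (q + 3)*(q^2 + 3*q - 4) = (q + 3)*(q + 4)*(q - 1)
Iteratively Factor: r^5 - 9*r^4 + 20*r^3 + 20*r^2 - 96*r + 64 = (r - 4)*(r^4 - 5*r^3 + 20*r - 16) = (r - 4)*(r - 1)*(r^3 - 4*r^2 - 4*r + 16) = (r - 4)*(r - 1)*(r + 2)*(r^2 - 6*r + 8) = (r - 4)^2*(r - 1)*(r + 2)*(r - 2)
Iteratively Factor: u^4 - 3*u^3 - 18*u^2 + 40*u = (u)*(u^3 - 3*u^2 - 18*u + 40) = u*(u - 2)*(u^2 - u - 20) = u*(u - 2)*(u + 4)*(u - 5)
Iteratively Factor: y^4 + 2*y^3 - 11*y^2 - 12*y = (y + 1)*(y^3 + y^2 - 12*y) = y*(y + 1)*(y^2 + y - 12) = y*(y + 1)*(y + 4)*(y - 3)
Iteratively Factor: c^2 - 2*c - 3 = (c - 3)*(c + 1)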